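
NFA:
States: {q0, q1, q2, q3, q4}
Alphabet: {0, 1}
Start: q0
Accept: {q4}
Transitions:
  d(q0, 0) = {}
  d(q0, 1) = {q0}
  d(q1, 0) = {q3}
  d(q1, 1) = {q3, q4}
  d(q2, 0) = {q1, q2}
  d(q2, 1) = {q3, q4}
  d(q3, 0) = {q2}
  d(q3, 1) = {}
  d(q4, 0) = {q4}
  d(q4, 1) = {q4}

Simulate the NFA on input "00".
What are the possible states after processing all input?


Start: {q0}
  --0--> {}
  --0--> {}

{} (empty set, no valid transitions)


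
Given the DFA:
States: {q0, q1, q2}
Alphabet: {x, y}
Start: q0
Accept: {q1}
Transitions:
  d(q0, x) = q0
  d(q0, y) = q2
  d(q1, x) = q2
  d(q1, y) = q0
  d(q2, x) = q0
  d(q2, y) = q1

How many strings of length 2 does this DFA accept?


Enumerating all length-2 strings:
  "xx" -> q0 [reject]
  "xy" -> q2 [reject]
  "yx" -> q0 [reject]
  "yy" -> q1 [accept]

1 out of 4


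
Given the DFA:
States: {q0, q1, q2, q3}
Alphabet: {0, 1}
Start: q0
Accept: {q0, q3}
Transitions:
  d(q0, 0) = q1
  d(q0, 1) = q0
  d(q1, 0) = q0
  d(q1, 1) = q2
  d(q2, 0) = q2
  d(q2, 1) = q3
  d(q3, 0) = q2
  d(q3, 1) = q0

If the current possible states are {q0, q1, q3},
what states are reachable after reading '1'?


Apply transition on '1' from each current state:
  d(q0, 1) = q0
  d(q1, 1) = q2
  d(q3, 1) = q0

{q0, q2}


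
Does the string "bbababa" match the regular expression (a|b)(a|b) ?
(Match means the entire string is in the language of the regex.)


|string| = 7; first = 'b'; last = 'a'

No, "bbababa" does not match (a|b)(a|b)


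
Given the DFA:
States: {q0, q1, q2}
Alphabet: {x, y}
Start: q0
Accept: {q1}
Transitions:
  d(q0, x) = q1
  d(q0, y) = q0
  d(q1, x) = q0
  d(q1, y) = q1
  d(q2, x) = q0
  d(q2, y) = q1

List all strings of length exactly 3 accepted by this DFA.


All strings of length 3: 8 total
Accepted: 4

"xxx", "xyy", "yxy", "yyx"


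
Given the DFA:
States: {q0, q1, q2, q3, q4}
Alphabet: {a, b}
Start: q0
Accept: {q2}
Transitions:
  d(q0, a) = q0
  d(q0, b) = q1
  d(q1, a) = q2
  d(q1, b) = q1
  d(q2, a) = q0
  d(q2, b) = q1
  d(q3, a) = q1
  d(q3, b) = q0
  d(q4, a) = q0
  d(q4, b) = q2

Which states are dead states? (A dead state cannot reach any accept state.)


Forward reachability from each state:
  q0 -> reaches accept state q2 (live)
  q1 -> reaches accept state q2 (live)
  q2 -> reaches accept state q2 (live)
  q3 -> reaches accept state q2 (live)
  q4 -> reaches accept state q2 (live)

None (all states can reach an accept state)


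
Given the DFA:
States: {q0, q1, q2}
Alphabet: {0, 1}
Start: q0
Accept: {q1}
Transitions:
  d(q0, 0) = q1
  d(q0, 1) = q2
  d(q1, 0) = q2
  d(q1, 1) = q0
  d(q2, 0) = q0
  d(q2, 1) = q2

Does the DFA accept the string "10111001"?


Trace: q0 -> q2 -> q0 -> q2 -> q2 -> q2 -> q0 -> q1 -> q0
Final state: q0
Accept states: {q1}

No, rejected (final state q0 is not an accept state)


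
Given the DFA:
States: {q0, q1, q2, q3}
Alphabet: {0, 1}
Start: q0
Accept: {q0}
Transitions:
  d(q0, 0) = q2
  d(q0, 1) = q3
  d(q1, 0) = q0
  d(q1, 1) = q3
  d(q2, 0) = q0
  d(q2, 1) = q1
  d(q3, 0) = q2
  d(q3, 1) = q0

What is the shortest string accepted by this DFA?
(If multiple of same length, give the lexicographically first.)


BFS by string length (lex-first path to each state shown):
  len 0: q0<-""
Found accept state at length 0.

"" (empty string)


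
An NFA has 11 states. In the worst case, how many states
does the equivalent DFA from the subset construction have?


Subset construction: one DFA state per subset of NFA states.
2^11 = 2048

2048


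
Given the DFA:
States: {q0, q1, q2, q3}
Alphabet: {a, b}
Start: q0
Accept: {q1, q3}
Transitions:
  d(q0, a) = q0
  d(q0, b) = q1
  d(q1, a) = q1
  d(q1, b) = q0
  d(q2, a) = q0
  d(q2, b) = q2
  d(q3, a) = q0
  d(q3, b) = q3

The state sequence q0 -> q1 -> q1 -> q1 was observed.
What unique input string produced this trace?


Trace back each transition to find the symbol:
  q0 --[b]--> q1
  q1 --[a]--> q1
  q1 --[a]--> q1

"baa"


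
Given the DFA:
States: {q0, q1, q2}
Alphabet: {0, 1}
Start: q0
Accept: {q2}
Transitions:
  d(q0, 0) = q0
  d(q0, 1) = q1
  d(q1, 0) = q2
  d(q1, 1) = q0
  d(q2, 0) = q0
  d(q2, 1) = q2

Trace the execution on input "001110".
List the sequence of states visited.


Input: 001110
d(q0, 0) = q0
d(q0, 0) = q0
d(q0, 1) = q1
d(q1, 1) = q0
d(q0, 1) = q1
d(q1, 0) = q2


q0 -> q0 -> q0 -> q1 -> q0 -> q1 -> q2


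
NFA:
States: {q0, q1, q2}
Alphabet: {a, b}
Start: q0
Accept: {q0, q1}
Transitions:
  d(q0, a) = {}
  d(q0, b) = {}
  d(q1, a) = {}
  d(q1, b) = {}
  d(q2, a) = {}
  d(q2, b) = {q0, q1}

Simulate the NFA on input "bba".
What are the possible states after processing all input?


Start: {q0}
  --b--> {}
  --b--> {}
  --a--> {}

{} (empty set, no valid transitions)


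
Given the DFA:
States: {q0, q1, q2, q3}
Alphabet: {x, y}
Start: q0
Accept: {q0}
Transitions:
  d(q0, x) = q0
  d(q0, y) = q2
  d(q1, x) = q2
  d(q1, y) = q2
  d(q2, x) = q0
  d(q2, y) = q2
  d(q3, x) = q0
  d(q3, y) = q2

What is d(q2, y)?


Looking up transition d(q2, y)

q2


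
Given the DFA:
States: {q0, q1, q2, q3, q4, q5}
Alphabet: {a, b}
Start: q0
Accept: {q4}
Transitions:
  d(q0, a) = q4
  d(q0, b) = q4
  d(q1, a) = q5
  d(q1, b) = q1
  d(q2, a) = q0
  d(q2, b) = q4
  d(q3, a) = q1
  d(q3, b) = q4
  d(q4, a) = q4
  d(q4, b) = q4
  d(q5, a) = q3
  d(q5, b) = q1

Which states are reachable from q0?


BFS from q0:
  layer 0: {q0}
  layer 1: {q4}

{q0, q4}


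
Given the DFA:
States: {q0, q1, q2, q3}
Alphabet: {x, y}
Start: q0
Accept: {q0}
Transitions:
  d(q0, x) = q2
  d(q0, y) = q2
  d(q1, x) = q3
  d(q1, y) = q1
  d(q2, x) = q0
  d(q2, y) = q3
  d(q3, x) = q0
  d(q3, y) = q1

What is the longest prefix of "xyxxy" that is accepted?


Run the DFA, marking each prefix where the state is accepting:
  "" -> q0 [accept]
  "x" -> q2 [reject]
  "xy" -> q3 [reject]
  "xyx" -> q0 [accept]
  "xyxx" -> q2 [reject]
  "xyxxy" -> q3 [reject]

"xyx"


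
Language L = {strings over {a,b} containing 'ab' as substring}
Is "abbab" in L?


'ab' occurs at index 0

Yes, "abbab" is in L


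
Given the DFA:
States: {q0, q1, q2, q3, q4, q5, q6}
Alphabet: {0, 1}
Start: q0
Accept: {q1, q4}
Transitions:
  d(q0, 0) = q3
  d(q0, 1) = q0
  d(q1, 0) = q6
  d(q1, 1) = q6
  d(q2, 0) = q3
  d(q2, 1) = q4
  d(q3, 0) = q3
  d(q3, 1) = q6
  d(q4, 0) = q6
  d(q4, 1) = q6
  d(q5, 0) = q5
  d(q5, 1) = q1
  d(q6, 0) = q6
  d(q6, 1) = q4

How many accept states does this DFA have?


Accept states listed: {q1, q4}
Counting: q1(1) q4(2)

2


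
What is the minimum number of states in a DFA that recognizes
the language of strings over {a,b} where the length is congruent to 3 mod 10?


States track (length) mod 10.
Need 10 states: one per remainder 0..9; accept = remainder 3.

10


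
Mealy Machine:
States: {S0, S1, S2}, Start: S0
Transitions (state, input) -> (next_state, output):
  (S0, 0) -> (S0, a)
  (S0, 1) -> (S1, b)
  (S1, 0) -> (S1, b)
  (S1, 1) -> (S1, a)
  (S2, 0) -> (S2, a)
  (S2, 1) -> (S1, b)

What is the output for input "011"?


Step-by-step:
  (S0, 0) -> (S0, a)
  (S0, 1) -> (S1, b)
  (S1, 1) -> (S1, a)

"aba"


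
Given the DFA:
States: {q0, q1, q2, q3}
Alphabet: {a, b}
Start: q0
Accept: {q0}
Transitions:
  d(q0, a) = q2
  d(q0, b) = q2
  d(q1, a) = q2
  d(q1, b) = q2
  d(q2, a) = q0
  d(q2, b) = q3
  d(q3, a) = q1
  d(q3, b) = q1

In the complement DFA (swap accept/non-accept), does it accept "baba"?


Trace: q0 -> q2 -> q0 -> q2 -> q0
Final: q0
Original accept: {q0}
Complement: q0 is in original accept

No, complement rejects (original accepts)


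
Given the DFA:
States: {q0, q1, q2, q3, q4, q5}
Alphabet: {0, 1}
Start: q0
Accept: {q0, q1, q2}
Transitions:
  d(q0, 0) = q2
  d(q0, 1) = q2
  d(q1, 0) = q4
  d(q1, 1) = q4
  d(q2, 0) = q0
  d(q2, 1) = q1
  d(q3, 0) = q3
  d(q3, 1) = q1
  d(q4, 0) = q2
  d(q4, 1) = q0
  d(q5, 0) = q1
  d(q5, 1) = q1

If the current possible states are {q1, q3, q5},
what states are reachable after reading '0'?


Apply transition on '0' from each current state:
  d(q1, 0) = q4
  d(q3, 0) = q3
  d(q5, 0) = q1

{q1, q3, q4}


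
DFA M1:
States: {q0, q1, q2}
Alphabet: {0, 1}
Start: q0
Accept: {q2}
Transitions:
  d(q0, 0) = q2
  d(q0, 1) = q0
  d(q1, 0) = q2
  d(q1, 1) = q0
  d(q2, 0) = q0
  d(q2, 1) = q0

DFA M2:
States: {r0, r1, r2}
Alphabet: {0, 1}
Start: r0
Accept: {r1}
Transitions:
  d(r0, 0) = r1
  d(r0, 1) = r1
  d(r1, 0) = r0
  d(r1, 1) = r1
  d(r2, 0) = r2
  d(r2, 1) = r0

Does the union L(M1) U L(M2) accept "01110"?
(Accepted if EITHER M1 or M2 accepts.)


M1: final=q2 accepted=True
M2: final=r0 accepted=False

Yes, union accepts


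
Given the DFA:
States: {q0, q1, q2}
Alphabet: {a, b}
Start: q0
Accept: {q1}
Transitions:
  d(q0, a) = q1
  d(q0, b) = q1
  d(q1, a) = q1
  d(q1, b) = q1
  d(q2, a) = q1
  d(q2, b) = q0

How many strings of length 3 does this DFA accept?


Enumerating all length-3 strings:
  "aaa" -> q1 [accept]
  "aab" -> q1 [accept]
  "aba" -> q1 [accept]
  "abb" -> q1 [accept]
  "baa" -> q1 [accept]
  "bab" -> q1 [accept]
  "bba" -> q1 [accept]
  "bbb" -> q1 [accept]

8 out of 8


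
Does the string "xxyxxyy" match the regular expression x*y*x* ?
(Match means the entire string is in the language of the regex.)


|string| = 7; first = 'x'; last = 'y'

No, "xxyxxyy" does not match x*y*x*


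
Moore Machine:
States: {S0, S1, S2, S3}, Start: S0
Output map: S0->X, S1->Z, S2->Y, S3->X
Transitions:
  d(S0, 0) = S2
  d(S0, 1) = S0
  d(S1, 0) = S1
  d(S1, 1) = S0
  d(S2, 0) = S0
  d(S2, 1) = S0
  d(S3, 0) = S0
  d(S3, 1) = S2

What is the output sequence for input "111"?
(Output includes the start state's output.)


Start: S0 (output X)
  --1--> S0 (output X)
  --1--> S0 (output X)
  --1--> S0 (output X)

"XXXX"


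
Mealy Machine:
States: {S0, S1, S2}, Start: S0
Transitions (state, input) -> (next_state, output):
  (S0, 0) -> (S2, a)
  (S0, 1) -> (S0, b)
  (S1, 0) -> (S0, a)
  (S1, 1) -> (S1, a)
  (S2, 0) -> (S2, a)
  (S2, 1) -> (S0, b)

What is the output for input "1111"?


Step-by-step:
  (S0, 1) -> (S0, b)
  (S0, 1) -> (S0, b)
  (S0, 1) -> (S0, b)
  (S0, 1) -> (S0, b)

"bbbb"


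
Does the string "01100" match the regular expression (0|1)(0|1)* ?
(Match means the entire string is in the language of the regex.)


|string| = 5; first = '0'; last = '0'

Yes, "01100" matches (0|1)(0|1)*


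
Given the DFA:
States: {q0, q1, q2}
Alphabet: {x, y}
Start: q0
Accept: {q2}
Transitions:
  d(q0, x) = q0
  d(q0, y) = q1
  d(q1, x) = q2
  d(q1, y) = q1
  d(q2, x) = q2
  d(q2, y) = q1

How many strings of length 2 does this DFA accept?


Enumerating all length-2 strings:
  "xx" -> q0 [reject]
  "xy" -> q1 [reject]
  "yx" -> q2 [accept]
  "yy" -> q1 [reject]

1 out of 4


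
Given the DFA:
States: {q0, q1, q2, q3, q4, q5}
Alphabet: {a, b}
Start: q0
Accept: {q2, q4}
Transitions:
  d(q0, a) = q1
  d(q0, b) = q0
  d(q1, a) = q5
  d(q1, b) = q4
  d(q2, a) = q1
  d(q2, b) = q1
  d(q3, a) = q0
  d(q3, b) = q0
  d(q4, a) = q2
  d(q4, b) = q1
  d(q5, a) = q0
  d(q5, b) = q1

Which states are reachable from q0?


BFS from q0:
  layer 0: {q0}
  layer 1: {q1}
  layer 2: {q4, q5}
  layer 3: {q2}

{q0, q1, q2, q4, q5}


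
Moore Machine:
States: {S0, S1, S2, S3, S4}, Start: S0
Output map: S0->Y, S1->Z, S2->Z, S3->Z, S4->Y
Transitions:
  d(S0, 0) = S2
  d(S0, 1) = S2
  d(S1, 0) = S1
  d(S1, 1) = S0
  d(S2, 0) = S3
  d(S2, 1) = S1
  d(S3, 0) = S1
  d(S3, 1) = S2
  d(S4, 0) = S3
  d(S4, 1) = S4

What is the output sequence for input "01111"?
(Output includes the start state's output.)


Start: S0 (output Y)
  --0--> S2 (output Z)
  --1--> S1 (output Z)
  --1--> S0 (output Y)
  --1--> S2 (output Z)
  --1--> S1 (output Z)

"YZZYZZ"


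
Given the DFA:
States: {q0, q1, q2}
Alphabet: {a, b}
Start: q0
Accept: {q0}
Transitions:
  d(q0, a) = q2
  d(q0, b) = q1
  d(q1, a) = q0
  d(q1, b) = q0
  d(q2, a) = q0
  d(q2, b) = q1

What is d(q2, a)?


Looking up transition d(q2, a)

q0


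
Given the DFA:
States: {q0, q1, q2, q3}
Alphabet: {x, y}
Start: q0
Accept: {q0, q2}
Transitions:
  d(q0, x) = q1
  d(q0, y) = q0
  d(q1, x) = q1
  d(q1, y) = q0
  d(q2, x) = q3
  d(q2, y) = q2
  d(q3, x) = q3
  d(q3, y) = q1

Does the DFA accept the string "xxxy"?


Trace: q0 -> q1 -> q1 -> q1 -> q0
Final state: q0
Accept states: {q0, q2}

Yes, accepted (final state q0 is an accept state)


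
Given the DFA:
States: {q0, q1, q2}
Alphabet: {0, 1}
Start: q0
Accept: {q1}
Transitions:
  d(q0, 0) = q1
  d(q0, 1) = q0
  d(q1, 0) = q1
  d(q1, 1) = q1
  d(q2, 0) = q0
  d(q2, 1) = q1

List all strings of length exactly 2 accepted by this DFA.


All strings of length 2: 4 total
Accepted: 3

"00", "01", "10"


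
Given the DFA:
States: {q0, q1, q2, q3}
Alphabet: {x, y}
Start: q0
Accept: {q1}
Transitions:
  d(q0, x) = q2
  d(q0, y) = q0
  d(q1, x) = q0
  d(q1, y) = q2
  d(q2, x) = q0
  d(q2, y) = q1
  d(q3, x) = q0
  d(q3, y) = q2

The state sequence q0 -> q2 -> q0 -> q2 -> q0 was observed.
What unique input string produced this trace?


Trace back each transition to find the symbol:
  q0 --[x]--> q2
  q2 --[x]--> q0
  q0 --[x]--> q2
  q2 --[x]--> q0

"xxxx"


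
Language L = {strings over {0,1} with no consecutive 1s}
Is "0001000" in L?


'11' does not occur

Yes, "0001000" is in L


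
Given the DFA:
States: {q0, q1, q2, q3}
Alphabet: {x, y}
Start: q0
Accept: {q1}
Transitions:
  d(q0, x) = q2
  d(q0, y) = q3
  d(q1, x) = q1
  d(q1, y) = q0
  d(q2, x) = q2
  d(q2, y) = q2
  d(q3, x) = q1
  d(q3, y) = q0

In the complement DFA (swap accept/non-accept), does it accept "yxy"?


Trace: q0 -> q3 -> q1 -> q0
Final: q0
Original accept: {q1}
Complement: q0 is not in original accept

Yes, complement accepts (original rejects)


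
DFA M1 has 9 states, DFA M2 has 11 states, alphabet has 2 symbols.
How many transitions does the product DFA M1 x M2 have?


Product DFA has 9 * 11 = 99 states.
Each has 2 transitions: 99 * 2 = 198

198


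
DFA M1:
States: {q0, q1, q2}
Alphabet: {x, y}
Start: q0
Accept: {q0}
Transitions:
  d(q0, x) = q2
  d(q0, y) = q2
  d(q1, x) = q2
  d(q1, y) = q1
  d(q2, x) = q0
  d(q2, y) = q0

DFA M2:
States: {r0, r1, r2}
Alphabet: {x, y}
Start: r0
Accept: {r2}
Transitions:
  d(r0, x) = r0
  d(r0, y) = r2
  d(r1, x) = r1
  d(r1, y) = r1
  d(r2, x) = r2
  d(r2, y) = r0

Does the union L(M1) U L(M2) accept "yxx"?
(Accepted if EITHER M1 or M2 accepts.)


M1: final=q2 accepted=False
M2: final=r2 accepted=True

Yes, union accepts


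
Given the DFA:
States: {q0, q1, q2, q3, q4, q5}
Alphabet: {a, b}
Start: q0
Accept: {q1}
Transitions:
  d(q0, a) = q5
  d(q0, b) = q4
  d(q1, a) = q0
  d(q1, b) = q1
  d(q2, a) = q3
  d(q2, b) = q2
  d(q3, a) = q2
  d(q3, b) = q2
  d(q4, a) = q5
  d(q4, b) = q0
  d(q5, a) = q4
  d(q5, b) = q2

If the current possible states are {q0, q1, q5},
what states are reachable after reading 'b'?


Apply transition on 'b' from each current state:
  d(q0, b) = q4
  d(q1, b) = q1
  d(q5, b) = q2

{q1, q2, q4}


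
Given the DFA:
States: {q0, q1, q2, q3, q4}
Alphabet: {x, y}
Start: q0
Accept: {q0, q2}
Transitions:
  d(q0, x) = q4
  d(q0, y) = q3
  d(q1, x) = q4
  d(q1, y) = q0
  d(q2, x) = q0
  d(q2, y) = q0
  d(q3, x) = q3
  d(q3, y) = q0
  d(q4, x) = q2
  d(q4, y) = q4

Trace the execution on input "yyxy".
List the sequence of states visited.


Input: yyxy
d(q0, y) = q3
d(q3, y) = q0
d(q0, x) = q4
d(q4, y) = q4


q0 -> q3 -> q0 -> q4 -> q4


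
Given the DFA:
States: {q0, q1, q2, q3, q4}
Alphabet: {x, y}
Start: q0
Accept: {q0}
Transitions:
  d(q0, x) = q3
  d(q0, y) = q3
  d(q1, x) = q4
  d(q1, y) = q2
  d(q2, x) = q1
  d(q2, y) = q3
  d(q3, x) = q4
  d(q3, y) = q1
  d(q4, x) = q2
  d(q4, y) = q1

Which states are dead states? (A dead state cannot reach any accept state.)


Forward reachability from each state:
  q0 -> reaches accept state q0 (live)
  q1 -> reaches {q1, q2, q3, q4}, no accept state (dead)
  q2 -> reaches {q1, q2, q3, q4}, no accept state (dead)
  q3 -> reaches {q1, q2, q3, q4}, no accept state (dead)
  q4 -> reaches {q1, q2, q3, q4}, no accept state (dead)

{q1, q2, q3, q4}


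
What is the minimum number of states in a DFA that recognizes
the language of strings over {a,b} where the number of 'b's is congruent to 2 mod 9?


States track (count of 'b') mod 9.
Need 9 states: one per remainder 0..8; accept = remainder 2.

9


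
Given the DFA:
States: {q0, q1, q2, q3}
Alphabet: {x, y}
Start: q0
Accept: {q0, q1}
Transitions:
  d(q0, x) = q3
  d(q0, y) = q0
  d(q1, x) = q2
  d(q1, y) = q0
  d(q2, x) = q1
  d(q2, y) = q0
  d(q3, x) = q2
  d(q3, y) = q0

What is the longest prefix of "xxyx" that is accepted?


Run the DFA, marking each prefix where the state is accepting:
  "" -> q0 [accept]
  "x" -> q3 [reject]
  "xx" -> q2 [reject]
  "xxy" -> q0 [accept]
  "xxyx" -> q3 [reject]

"xxy"


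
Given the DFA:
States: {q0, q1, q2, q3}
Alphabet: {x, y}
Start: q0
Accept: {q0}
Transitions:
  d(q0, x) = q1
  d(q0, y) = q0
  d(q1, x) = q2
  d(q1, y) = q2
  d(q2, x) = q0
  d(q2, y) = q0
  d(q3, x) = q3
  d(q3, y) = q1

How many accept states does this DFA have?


Accept states listed: {q0}
Counting: q0(1)

1


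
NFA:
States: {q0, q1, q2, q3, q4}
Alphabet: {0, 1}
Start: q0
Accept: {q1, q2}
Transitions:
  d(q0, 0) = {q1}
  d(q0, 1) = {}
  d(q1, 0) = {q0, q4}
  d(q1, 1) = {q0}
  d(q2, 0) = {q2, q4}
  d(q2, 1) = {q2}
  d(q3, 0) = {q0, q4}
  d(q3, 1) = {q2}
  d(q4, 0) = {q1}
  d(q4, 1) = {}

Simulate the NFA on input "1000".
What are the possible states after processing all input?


Start: {q0}
  --1--> {}
  --0--> {}
  --0--> {}
  --0--> {}

{} (empty set, no valid transitions)


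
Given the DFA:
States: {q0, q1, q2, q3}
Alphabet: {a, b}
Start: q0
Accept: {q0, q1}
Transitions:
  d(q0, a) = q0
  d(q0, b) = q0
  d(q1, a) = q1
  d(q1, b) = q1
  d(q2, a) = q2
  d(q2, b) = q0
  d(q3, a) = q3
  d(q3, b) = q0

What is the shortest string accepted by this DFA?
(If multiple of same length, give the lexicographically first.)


BFS by string length (lex-first path to each state shown):
  len 0: q0<-""
Found accept state at length 0.

"" (empty string)


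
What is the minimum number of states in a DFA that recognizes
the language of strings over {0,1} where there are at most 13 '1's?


States: count = 0, 1, ..., 13 (all accepting; 14 states), plus a dead state for count > 13.
Total: 14 + 1 = 15.

15


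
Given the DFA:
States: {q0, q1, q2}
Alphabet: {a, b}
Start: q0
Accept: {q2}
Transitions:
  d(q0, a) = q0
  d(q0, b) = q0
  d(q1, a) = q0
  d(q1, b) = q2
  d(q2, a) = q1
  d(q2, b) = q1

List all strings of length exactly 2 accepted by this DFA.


All strings of length 2: 4 total
Accepted: 0

None


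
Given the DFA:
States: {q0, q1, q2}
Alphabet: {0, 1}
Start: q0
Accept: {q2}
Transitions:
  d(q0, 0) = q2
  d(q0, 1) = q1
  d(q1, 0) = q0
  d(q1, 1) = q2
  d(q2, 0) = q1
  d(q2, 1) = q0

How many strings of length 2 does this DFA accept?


Enumerating all length-2 strings:
  "00" -> q1 [reject]
  "01" -> q0 [reject]
  "10" -> q0 [reject]
  "11" -> q2 [accept]

1 out of 4


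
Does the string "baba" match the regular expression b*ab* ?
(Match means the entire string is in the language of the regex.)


|string| = 4; first = 'b'; last = 'a'

No, "baba" does not match b*ab*


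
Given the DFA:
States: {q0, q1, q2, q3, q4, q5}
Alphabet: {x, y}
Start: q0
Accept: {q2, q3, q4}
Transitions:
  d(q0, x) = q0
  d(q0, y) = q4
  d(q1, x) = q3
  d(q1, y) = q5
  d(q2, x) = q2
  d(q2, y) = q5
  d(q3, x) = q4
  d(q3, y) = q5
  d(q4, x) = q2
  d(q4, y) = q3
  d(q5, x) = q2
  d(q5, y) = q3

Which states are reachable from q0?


BFS from q0:
  layer 0: {q0}
  layer 1: {q4}
  layer 2: {q2, q3}
  layer 3: {q5}

{q0, q2, q3, q4, q5}


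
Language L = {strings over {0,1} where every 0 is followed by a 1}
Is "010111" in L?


'00' present: False; ends with '0': False

Yes, "010111" is in L


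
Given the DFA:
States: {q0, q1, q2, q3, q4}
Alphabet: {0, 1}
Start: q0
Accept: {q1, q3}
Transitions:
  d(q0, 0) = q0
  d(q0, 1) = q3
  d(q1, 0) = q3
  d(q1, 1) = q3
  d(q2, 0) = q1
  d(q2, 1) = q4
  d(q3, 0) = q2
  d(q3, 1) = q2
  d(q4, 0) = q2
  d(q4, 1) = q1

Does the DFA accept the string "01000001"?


Trace: q0 -> q0 -> q3 -> q2 -> q1 -> q3 -> q2 -> q1 -> q3
Final state: q3
Accept states: {q1, q3}

Yes, accepted (final state q3 is an accept state)


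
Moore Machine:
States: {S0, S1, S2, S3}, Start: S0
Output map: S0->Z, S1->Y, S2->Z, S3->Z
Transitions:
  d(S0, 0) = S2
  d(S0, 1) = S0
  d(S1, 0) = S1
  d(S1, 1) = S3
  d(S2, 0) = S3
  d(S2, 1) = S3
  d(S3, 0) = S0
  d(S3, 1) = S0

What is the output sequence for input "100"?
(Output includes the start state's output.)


Start: S0 (output Z)
  --1--> S0 (output Z)
  --0--> S2 (output Z)
  --0--> S3 (output Z)

"ZZZZ"


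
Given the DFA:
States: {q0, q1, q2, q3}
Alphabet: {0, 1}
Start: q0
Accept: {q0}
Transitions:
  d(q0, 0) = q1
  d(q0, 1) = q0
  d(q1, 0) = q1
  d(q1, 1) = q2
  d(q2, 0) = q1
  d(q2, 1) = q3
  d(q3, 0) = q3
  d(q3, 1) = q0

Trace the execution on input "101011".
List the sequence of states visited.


Input: 101011
d(q0, 1) = q0
d(q0, 0) = q1
d(q1, 1) = q2
d(q2, 0) = q1
d(q1, 1) = q2
d(q2, 1) = q3


q0 -> q0 -> q1 -> q2 -> q1 -> q2 -> q3


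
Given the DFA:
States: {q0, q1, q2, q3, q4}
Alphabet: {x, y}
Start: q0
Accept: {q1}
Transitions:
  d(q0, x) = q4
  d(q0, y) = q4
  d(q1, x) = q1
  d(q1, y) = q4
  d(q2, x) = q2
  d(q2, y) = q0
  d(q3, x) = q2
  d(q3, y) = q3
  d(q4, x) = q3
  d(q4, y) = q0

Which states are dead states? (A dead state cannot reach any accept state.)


Forward reachability from each state:
  q0 -> reaches {q0, q2, q3, q4}, no accept state (dead)
  q1 -> reaches accept state q1 (live)
  q2 -> reaches {q0, q2, q3, q4}, no accept state (dead)
  q3 -> reaches {q0, q2, q3, q4}, no accept state (dead)
  q4 -> reaches {q0, q2, q3, q4}, no accept state (dead)

{q0, q2, q3, q4}


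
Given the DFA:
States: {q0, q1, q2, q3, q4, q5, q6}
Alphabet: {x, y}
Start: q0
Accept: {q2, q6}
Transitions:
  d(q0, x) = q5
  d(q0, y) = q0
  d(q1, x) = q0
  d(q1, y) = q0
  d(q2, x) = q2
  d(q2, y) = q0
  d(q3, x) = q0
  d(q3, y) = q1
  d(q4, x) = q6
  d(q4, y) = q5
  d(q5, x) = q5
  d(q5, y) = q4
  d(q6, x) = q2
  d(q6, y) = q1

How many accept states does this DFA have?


Accept states listed: {q2, q6}
Counting: q2(1) q6(2)

2


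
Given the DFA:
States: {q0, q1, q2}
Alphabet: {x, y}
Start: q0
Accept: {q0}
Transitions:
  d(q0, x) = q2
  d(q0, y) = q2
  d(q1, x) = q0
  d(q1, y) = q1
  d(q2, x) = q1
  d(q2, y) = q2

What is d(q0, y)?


Looking up transition d(q0, y)

q2


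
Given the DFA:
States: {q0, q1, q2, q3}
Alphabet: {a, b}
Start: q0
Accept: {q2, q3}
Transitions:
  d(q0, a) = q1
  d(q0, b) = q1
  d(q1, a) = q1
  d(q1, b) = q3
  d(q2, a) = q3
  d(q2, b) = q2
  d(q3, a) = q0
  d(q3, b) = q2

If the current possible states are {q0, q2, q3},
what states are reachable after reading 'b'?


Apply transition on 'b' from each current state:
  d(q0, b) = q1
  d(q2, b) = q2
  d(q3, b) = q2

{q1, q2}


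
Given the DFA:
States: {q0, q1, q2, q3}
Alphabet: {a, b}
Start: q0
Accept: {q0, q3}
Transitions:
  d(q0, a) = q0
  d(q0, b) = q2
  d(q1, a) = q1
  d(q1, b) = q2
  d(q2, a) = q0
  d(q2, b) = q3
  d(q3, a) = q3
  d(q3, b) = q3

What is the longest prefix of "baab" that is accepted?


Run the DFA, marking each prefix where the state is accepting:
  "" -> q0 [accept]
  "b" -> q2 [reject]
  "ba" -> q0 [accept]
  "baa" -> q0 [accept]
  "baab" -> q2 [reject]

"baa"


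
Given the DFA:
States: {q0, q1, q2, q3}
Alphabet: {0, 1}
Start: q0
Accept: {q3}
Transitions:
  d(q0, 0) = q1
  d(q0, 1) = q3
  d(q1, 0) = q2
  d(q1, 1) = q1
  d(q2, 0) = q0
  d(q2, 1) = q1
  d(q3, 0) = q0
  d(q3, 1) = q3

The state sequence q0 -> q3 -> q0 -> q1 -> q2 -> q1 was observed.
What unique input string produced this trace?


Trace back each transition to find the symbol:
  q0 --[1]--> q3
  q3 --[0]--> q0
  q0 --[0]--> q1
  q1 --[0]--> q2
  q2 --[1]--> q1

"10001"


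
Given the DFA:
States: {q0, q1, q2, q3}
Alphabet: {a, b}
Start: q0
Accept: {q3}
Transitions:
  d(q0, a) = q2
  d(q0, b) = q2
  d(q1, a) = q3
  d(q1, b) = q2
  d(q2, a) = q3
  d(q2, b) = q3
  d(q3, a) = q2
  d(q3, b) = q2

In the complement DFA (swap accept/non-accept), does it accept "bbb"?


Trace: q0 -> q2 -> q3 -> q2
Final: q2
Original accept: {q3}
Complement: q2 is not in original accept

Yes, complement accepts (original rejects)


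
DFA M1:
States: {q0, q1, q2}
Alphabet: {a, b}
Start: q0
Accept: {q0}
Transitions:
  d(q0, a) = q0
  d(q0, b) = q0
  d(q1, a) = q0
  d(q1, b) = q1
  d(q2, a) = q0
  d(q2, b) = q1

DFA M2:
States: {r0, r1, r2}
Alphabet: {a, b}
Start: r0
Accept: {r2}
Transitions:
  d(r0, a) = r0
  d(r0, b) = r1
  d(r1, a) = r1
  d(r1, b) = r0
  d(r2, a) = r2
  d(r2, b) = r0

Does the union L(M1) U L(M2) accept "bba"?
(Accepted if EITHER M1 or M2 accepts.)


M1: final=q0 accepted=True
M2: final=r0 accepted=False

Yes, union accepts


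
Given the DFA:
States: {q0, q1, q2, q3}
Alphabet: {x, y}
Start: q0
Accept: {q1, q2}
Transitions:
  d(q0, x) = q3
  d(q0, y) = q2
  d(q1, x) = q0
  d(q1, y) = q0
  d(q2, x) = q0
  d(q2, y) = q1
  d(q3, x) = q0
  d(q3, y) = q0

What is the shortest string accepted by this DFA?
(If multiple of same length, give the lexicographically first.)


BFS by string length (lex-first path to each state shown):
  len 0: q0<-""
  len 1: q2<-"y", q3<-"x"
Found accept state at length 1.

"y"


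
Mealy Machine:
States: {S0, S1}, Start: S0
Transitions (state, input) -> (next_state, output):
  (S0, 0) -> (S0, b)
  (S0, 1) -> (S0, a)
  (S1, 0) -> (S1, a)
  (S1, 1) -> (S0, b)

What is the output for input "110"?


Step-by-step:
  (S0, 1) -> (S0, a)
  (S0, 1) -> (S0, a)
  (S0, 0) -> (S0, b)

"aab"


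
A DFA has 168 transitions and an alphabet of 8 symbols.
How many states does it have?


Each state has exactly one transition per symbol.
states = transitions / |alphabet| = 168 / 8 = 21

21


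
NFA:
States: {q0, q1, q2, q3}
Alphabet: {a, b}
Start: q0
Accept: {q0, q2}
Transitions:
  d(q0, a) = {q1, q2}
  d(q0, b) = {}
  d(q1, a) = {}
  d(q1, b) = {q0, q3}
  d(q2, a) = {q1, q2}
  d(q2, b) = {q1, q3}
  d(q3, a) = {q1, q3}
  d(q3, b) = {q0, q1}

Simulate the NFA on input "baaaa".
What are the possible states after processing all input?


Start: {q0}
  --b--> {}
  --a--> {}
  --a--> {}
  --a--> {}
  --a--> {}

{} (empty set, no valid transitions)


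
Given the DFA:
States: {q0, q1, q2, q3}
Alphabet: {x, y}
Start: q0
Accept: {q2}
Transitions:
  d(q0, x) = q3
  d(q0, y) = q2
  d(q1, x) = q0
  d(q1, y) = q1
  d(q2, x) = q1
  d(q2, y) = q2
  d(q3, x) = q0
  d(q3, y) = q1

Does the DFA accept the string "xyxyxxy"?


Trace: q0 -> q3 -> q1 -> q0 -> q2 -> q1 -> q0 -> q2
Final state: q2
Accept states: {q2}

Yes, accepted (final state q2 is an accept state)


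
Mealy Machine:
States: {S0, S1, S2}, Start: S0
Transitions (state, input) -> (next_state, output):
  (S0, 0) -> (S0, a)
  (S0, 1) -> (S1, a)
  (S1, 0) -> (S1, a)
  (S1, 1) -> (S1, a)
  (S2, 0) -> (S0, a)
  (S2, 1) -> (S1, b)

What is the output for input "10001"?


Step-by-step:
  (S0, 1) -> (S1, a)
  (S1, 0) -> (S1, a)
  (S1, 0) -> (S1, a)
  (S1, 0) -> (S1, a)
  (S1, 1) -> (S1, a)

"aaaaa"


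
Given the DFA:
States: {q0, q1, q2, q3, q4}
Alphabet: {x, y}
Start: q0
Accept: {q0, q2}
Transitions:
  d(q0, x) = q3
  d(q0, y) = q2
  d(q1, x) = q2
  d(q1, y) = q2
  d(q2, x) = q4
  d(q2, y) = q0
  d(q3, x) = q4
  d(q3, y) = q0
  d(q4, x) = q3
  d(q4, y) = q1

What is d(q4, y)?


Looking up transition d(q4, y)

q1


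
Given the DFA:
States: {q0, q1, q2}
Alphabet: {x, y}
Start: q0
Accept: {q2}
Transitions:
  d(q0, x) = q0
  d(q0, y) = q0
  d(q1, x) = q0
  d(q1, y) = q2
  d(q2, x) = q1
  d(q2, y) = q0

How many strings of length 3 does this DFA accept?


Enumerating all length-3 strings:
  "xxx" -> q0 [reject]
  "xxy" -> q0 [reject]
  "xyx" -> q0 [reject]
  "xyy" -> q0 [reject]
  "yxx" -> q0 [reject]
  "yxy" -> q0 [reject]
  "yyx" -> q0 [reject]
  "yyy" -> q0 [reject]

0 out of 8


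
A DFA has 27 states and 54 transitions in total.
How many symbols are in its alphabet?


Each state has exactly one transition per symbol.
|alphabet| = transitions / states = 54 / 27 = 2

2


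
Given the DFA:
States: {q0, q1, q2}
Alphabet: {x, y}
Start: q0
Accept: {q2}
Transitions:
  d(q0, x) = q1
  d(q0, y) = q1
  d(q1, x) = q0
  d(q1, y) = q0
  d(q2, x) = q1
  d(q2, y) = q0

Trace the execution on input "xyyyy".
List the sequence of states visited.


Input: xyyyy
d(q0, x) = q1
d(q1, y) = q0
d(q0, y) = q1
d(q1, y) = q0
d(q0, y) = q1


q0 -> q1 -> q0 -> q1 -> q0 -> q1


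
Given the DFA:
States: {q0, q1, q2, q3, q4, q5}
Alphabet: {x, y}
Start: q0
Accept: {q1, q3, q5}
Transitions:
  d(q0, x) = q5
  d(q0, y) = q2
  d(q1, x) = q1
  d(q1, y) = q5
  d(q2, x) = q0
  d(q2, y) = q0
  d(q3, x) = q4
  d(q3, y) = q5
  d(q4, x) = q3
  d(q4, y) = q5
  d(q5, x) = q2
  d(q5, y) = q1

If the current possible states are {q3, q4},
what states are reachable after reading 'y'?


Apply transition on 'y' from each current state:
  d(q3, y) = q5
  d(q4, y) = q5

{q5}


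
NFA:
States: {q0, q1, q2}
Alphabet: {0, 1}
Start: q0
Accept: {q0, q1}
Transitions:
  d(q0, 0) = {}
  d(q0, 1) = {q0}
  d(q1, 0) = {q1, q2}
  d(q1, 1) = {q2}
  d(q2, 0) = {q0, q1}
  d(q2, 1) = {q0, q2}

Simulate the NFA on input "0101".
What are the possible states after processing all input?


Start: {q0}
  --0--> {}
  --1--> {}
  --0--> {}
  --1--> {}

{} (empty set, no valid transitions)


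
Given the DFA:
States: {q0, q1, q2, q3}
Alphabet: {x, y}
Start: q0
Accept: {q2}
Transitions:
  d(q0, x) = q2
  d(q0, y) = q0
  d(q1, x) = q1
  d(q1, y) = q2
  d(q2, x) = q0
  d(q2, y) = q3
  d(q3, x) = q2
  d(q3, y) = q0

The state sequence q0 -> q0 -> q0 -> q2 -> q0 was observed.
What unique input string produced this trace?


Trace back each transition to find the symbol:
  q0 --[y]--> q0
  q0 --[y]--> q0
  q0 --[x]--> q2
  q2 --[x]--> q0

"yyxx"


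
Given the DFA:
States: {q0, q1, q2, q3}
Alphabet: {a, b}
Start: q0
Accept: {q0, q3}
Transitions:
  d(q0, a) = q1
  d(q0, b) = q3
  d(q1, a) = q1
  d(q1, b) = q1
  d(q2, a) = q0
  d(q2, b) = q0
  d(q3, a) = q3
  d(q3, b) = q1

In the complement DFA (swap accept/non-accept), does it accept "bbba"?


Trace: q0 -> q3 -> q1 -> q1 -> q1
Final: q1
Original accept: {q0, q3}
Complement: q1 is not in original accept

Yes, complement accepts (original rejects)


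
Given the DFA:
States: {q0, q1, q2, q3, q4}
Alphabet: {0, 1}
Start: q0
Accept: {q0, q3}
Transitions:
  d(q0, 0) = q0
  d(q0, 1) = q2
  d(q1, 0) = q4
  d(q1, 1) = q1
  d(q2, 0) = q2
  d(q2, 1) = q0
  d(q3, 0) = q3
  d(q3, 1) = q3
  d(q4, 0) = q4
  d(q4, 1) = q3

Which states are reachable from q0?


BFS from q0:
  layer 0: {q0}
  layer 1: {q2}

{q0, q2}


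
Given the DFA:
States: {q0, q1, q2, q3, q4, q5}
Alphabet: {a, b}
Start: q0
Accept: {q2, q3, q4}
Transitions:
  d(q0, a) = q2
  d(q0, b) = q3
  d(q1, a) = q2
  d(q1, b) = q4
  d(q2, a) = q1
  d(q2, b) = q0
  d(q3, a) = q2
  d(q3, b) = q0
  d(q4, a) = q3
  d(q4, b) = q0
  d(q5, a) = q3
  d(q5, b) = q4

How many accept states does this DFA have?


Accept states listed: {q2, q3, q4}
Counting: q2(1) q3(2) q4(3)

3


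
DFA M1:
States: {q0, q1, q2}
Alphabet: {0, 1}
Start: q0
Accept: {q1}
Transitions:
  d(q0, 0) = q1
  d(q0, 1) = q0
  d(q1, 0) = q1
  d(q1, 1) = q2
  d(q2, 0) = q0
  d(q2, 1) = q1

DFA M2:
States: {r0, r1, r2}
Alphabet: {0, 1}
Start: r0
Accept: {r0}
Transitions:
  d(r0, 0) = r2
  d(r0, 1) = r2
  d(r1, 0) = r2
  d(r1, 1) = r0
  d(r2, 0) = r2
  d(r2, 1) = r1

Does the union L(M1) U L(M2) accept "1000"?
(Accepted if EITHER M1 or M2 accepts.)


M1: final=q1 accepted=True
M2: final=r2 accepted=False

Yes, union accepts


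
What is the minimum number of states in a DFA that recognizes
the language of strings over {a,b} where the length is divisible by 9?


States track (length) mod 9.
Need 9 states: one per remainder 0..8; accept = remainder 0.

9


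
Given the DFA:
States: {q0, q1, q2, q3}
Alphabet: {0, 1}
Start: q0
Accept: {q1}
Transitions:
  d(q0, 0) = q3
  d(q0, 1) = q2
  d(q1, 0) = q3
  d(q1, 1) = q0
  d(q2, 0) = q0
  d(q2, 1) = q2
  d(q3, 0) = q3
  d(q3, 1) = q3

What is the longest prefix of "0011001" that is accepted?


Run the DFA, marking each prefix where the state is accepting:
  "" -> q0 [reject]
  "0" -> q3 [reject]
  "00" -> q3 [reject]
  "001" -> q3 [reject]
  "0011" -> q3 [reject]
  "00110" -> q3 [reject]
  "001100" -> q3 [reject]
  "0011001" -> q3 [reject]

No prefix is accepted


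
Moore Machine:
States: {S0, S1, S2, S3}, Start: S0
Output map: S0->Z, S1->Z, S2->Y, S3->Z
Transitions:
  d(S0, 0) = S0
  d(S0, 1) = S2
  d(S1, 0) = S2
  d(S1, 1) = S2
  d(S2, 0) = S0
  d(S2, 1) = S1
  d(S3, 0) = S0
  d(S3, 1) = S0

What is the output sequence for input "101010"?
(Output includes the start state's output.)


Start: S0 (output Z)
  --1--> S2 (output Y)
  --0--> S0 (output Z)
  --1--> S2 (output Y)
  --0--> S0 (output Z)
  --1--> S2 (output Y)
  --0--> S0 (output Z)

"ZYZYZYZ"


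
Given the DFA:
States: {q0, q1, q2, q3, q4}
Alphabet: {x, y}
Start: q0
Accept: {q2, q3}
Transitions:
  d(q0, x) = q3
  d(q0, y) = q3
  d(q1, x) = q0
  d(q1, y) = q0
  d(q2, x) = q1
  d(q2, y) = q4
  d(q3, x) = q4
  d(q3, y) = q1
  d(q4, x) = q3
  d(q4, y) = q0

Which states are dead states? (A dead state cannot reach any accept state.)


Forward reachability from each state:
  q0 -> reaches accept state q3 (live)
  q1 -> reaches accept state q3 (live)
  q2 -> reaches accept state q2 (live)
  q3 -> reaches accept state q3 (live)
  q4 -> reaches accept state q3 (live)

None (all states can reach an accept state)


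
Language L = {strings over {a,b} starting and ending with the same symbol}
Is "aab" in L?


first = 'a', last = 'b'

No, "aab" is not in L


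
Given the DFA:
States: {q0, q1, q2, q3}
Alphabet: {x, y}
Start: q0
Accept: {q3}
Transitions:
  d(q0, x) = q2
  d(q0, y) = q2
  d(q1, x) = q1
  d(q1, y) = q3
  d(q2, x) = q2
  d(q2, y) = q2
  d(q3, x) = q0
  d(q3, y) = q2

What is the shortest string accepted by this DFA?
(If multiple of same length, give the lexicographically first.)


BFS by string length (lex-first path to each state shown):
  len 0: q0<-""
  len 1: q2<-"x"
  len 2: q2<-"xx"
  len 3: q2<-"xxx"
  len 4: q2<-"xxxx"
  len 5: q2<-"xxxxx"
  len 6: q2<-"xxxxxx"
  len 7: q2<-"xxxxxxx"
  len 8: q2<-"xxxxxxxx"

No string accepted (empty language)


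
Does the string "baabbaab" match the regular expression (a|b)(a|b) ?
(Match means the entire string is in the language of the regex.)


|string| = 8; first = 'b'; last = 'b'

No, "baabbaab" does not match (a|b)(a|b)


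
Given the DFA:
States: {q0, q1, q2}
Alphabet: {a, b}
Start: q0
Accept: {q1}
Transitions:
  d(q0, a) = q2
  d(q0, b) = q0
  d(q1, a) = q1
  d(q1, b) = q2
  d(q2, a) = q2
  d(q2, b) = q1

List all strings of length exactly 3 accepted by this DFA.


All strings of length 3: 8 total
Accepted: 3

"aab", "aba", "bab"


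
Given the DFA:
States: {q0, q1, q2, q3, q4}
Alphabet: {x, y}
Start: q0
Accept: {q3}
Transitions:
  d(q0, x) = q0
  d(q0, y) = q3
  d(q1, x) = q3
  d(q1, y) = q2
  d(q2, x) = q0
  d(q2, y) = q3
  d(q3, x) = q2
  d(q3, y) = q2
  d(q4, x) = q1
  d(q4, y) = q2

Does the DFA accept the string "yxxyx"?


Trace: q0 -> q3 -> q2 -> q0 -> q3 -> q2
Final state: q2
Accept states: {q3}

No, rejected (final state q2 is not an accept state)


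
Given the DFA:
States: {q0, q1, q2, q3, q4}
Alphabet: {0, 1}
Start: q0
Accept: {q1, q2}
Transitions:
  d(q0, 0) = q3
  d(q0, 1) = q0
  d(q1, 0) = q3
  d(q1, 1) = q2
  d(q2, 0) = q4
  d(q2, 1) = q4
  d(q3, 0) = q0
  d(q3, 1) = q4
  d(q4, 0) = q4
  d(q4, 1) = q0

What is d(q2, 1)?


Looking up transition d(q2, 1)

q4


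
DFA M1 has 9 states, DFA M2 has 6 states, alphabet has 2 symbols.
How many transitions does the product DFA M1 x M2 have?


Product DFA has 9 * 6 = 54 states.
Each has 2 transitions: 54 * 2 = 108

108


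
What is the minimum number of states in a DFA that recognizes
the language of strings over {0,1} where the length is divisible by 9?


States track (length) mod 9.
Need 9 states: one per remainder 0..8; accept = remainder 0.

9


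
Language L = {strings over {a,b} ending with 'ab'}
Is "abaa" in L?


last two symbols = 'aa'

No, "abaa" is not in L


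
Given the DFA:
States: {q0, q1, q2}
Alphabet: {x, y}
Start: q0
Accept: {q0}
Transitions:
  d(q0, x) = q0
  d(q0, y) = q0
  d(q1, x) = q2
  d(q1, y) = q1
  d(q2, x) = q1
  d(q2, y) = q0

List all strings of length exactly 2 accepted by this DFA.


All strings of length 2: 4 total
Accepted: 4

"xx", "xy", "yx", "yy"


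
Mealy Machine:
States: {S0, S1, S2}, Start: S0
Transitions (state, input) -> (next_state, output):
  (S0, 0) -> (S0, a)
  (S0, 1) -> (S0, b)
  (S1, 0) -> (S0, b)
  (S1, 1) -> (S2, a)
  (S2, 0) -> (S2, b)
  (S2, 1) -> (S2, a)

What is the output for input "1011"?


Step-by-step:
  (S0, 1) -> (S0, b)
  (S0, 0) -> (S0, a)
  (S0, 1) -> (S0, b)
  (S0, 1) -> (S0, b)

"babb"


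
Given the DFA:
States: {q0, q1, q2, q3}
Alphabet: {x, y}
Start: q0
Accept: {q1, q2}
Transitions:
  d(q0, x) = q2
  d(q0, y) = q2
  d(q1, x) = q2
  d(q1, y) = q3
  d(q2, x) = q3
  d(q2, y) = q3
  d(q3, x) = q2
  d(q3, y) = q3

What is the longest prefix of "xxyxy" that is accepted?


Run the DFA, marking each prefix where the state is accepting:
  "" -> q0 [reject]
  "x" -> q2 [accept]
  "xx" -> q3 [reject]
  "xxy" -> q3 [reject]
  "xxyx" -> q2 [accept]
  "xxyxy" -> q3 [reject]

"xxyx"


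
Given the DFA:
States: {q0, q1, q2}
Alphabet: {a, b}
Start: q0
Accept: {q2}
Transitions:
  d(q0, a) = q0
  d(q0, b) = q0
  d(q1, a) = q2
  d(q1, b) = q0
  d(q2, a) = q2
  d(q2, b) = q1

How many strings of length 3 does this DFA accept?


Enumerating all length-3 strings:
  "aaa" -> q0 [reject]
  "aab" -> q0 [reject]
  "aba" -> q0 [reject]
  "abb" -> q0 [reject]
  "baa" -> q0 [reject]
  "bab" -> q0 [reject]
  "bba" -> q0 [reject]
  "bbb" -> q0 [reject]

0 out of 8


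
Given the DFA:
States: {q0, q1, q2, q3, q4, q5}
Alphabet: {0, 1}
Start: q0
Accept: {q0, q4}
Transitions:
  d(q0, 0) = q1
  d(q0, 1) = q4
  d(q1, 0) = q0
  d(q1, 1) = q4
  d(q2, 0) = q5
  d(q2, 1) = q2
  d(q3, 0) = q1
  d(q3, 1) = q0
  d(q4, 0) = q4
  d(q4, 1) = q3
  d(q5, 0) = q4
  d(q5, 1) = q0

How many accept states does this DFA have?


Accept states listed: {q0, q4}
Counting: q0(1) q4(2)

2


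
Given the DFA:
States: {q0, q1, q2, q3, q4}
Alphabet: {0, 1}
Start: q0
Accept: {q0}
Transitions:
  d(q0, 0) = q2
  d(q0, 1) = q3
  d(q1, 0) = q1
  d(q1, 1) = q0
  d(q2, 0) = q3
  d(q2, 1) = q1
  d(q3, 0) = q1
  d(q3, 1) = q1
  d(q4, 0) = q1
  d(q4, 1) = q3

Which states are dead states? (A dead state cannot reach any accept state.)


Forward reachability from each state:
  q0 -> reaches accept state q0 (live)
  q1 -> reaches accept state q0 (live)
  q2 -> reaches accept state q0 (live)
  q3 -> reaches accept state q0 (live)
  q4 -> reaches accept state q0 (live)

None (all states can reach an accept state)


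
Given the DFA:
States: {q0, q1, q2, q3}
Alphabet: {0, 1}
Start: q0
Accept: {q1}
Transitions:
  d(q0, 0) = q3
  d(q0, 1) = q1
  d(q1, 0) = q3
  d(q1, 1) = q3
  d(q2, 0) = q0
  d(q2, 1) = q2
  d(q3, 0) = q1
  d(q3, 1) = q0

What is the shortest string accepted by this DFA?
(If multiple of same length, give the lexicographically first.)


BFS by string length (lex-first path to each state shown):
  len 0: q0<-""
  len 1: q1<-"1", q3<-"0"
Found accept state at length 1.

"1"


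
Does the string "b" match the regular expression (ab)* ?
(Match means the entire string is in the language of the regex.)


|string| = 1; first = 'b'; last = 'b'

No, "b" does not match (ab)*


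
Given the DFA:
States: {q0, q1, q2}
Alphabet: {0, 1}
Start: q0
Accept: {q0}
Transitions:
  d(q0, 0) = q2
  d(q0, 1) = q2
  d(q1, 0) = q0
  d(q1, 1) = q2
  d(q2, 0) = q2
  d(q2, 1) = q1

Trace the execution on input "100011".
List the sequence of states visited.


Input: 100011
d(q0, 1) = q2
d(q2, 0) = q2
d(q2, 0) = q2
d(q2, 0) = q2
d(q2, 1) = q1
d(q1, 1) = q2


q0 -> q2 -> q2 -> q2 -> q2 -> q1 -> q2
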